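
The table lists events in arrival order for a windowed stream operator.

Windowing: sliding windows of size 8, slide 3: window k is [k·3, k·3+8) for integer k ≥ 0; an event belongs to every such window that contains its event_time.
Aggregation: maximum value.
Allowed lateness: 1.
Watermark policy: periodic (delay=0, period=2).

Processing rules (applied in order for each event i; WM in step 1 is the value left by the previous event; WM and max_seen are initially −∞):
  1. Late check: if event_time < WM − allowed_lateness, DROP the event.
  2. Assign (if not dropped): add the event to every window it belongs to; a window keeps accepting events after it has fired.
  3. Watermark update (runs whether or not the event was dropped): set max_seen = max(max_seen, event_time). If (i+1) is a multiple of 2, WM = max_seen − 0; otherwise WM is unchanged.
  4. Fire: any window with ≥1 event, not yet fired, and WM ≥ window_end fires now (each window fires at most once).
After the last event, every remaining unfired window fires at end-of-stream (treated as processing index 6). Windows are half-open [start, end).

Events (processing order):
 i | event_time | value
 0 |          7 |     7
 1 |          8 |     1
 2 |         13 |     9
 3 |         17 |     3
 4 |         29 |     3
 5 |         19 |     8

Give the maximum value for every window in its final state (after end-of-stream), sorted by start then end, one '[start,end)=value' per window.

[0,8)=7 [3,11)=7 [6,14)=9 [9,17)=9 [12,20)=9 [15,23)=8 [18,26)=8 [24,32)=3 [27,35)=3

i=0 t=7 v=7: → [6,14),[3,11),[0,8); WM=−∞
i=1 t=8 v=1: → [6,14),[3,11); WM=8; [0,8) fires=7
i=2 t=13 v=9: → [12,20),[9,17),[6,14); WM=8
i=3 t=17 v=3: → [15,23),[12,20); WM=17; [3,11) fires=7 [6,14) fires=9 [9,17) fires=9
i=4 t=29 v=3: → [27,35),[24,32); WM=17
i=5 t=19 v=8: → [18,26),[15,23),[12,20); WM=29; [12,20) fires=9 [15,23) fires=8 [18,26) fires=8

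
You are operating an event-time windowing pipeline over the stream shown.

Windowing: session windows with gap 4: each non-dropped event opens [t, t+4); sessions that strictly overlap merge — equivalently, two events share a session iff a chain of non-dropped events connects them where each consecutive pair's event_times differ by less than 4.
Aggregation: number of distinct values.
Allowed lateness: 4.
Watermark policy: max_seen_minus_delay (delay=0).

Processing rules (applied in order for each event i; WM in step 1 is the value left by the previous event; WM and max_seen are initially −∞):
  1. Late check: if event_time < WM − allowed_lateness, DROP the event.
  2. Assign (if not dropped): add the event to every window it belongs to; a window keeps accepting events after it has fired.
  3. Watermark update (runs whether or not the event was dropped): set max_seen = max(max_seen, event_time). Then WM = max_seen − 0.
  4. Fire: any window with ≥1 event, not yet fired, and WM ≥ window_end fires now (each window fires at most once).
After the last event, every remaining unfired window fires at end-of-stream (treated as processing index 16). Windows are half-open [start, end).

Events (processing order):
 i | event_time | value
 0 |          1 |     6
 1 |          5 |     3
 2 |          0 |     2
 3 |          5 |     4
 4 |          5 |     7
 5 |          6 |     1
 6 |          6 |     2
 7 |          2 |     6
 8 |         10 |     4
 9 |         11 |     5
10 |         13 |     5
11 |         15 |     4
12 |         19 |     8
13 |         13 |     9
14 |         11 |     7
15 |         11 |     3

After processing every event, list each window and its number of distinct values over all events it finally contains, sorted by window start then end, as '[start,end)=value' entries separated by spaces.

[1,10)=6 [10,19)=2 [19,23)=1

i=0 t=1 v=6: → [1,5); WM=1
i=1 t=5 v=3: → [5,9); WM=5
i=2 t=0 v=2: DROP (t<5-4); WM=5
i=3 t=5 v=4: → [5,9); WM=5
i=4 t=5 v=7: → [5,9); WM=5
i=5 t=6 v=1: → [5,10); WM=6
i=6 t=6 v=2: → [5,10); WM=6
i=7 t=2 v=6: → [1,10); WM=6
i=8 t=10 v=4: → [10,14); WM=10
i=9 t=11 v=5: → [10,15); WM=11
i=10 t=13 v=5: → [10,17); WM=13
i=11 t=15 v=4: → [10,19); WM=15
i=12 t=19 v=8: → [19,23); WM=19
i=13 t=13 v=9: DROP (t<19-4); WM=19
i=14 t=11 v=7: DROP (t<19-4); WM=19
i=15 t=11 v=3: DROP (t<19-4); WM=19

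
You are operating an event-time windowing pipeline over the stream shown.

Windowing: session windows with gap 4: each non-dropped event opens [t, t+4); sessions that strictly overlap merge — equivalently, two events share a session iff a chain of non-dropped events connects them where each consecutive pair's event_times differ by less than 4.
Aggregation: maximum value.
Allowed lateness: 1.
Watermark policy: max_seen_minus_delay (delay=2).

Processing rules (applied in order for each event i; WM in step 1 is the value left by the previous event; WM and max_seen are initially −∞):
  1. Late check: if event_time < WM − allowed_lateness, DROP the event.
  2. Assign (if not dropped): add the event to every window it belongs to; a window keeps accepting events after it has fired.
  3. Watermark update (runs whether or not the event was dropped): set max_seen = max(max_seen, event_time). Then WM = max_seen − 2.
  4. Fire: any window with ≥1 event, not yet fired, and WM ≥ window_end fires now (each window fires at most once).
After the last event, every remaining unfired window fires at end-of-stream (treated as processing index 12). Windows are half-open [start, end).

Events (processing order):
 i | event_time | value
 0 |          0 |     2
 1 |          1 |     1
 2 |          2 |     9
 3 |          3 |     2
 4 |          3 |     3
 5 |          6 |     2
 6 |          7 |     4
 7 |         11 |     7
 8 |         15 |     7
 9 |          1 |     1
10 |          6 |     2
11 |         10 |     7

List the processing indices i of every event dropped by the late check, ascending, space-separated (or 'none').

9 10 11

i=0 t=0 v=2: → [0,4); WM=-2
i=1 t=1 v=1: → [0,5); WM=-1
i=2 t=2 v=9: → [0,6); WM=0
i=3 t=3 v=2: → [0,7); WM=1
i=4 t=3 v=3: → [0,7); WM=1
i=5 t=6 v=2: → [0,10); WM=4
i=6 t=7 v=4: → [0,11); WM=5
i=7 t=11 v=7: → [11,15); WM=9
i=8 t=15 v=7: → [15,19); WM=13
i=9 t=1 v=1: DROP (t<13-1); WM=13
i=10 t=6 v=2: DROP (t<13-1); WM=13
i=11 t=10 v=7: DROP (t<13-1); WM=13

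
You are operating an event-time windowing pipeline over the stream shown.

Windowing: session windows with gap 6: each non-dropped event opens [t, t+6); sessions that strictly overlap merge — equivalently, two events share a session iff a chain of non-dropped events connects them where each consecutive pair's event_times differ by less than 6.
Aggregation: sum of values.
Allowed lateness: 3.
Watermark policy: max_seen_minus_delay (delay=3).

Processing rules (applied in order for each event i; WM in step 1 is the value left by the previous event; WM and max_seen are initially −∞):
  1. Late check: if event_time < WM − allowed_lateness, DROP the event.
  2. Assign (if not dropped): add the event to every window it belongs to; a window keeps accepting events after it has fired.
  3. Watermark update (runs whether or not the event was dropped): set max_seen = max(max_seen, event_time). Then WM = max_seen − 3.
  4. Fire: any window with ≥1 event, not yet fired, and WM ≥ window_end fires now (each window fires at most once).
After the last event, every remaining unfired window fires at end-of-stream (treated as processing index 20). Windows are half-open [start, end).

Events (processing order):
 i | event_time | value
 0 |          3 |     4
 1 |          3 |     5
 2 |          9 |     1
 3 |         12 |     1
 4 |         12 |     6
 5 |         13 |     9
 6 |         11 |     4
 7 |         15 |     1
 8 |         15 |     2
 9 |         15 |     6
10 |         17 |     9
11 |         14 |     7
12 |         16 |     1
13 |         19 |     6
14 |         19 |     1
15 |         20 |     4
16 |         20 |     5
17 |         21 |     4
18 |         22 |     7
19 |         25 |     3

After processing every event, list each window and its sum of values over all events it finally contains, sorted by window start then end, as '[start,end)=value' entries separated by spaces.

[3,9)=9 [9,31)=77

i=0 t=3 v=4: → [3,9); WM=0
i=1 t=3 v=5: → [3,9); WM=0
i=2 t=9 v=1: → [9,15); WM=6
i=3 t=12 v=1: → [9,18); WM=9
i=4 t=12 v=6: → [9,18); WM=9
i=5 t=13 v=9: → [9,19); WM=10
i=6 t=11 v=4: → [9,19); WM=10
i=7 t=15 v=1: → [9,21); WM=12
i=8 t=15 v=2: → [9,21); WM=12
i=9 t=15 v=6: → [9,21); WM=12
i=10 t=17 v=9: → [9,23); WM=14
i=11 t=14 v=7: → [9,23); WM=14
i=12 t=16 v=1: → [9,23); WM=14
i=13 t=19 v=6: → [9,25); WM=16
i=14 t=19 v=1: → [9,25); WM=16
i=15 t=20 v=4: → [9,26); WM=17
i=16 t=20 v=5: → [9,26); WM=17
i=17 t=21 v=4: → [9,27); WM=18
i=18 t=22 v=7: → [9,28); WM=19
i=19 t=25 v=3: → [9,31); WM=22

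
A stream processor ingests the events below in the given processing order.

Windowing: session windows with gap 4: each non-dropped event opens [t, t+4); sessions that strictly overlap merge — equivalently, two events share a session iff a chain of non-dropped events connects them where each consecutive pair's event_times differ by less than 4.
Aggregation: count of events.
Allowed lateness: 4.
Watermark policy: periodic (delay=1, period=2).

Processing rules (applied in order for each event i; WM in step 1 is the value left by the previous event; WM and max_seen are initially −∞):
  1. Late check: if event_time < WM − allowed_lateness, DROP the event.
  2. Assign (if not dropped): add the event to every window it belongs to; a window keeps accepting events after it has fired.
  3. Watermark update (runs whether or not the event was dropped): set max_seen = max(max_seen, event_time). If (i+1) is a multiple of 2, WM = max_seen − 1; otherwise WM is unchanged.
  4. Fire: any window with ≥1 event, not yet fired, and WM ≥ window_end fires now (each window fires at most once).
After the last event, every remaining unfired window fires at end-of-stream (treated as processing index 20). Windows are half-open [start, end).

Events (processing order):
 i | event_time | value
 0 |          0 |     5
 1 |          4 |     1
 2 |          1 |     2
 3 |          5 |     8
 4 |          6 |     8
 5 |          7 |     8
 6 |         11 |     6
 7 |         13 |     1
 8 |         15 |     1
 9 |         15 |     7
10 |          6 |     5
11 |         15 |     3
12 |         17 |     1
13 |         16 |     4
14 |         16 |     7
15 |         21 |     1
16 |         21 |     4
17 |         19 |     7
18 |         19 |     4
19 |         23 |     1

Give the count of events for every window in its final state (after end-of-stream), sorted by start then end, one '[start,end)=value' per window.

i=0 t=0 v=5: → [0,4); WM=−∞
i=1 t=4 v=1: → [4,8); WM=3
i=2 t=1 v=2: → [0,8); WM=3
i=3 t=5 v=8: → [0,9); WM=4
i=4 t=6 v=8: → [0,10); WM=4
i=5 t=7 v=8: → [0,11); WM=6
i=6 t=11 v=6: → [11,15); WM=6
i=7 t=13 v=1: → [11,17); WM=12
i=8 t=15 v=1: → [11,19); WM=12
i=9 t=15 v=7: → [11,19); WM=14
i=10 t=6 v=5: DROP (t<14-4); WM=14
i=11 t=15 v=3: → [11,19); WM=14
i=12 t=17 v=1: → [11,21); WM=14
i=13 t=16 v=4: → [11,21); WM=16
i=14 t=16 v=7: → [11,21); WM=16
i=15 t=21 v=1: → [21,25); WM=20
i=16 t=21 v=4: → [21,25); WM=20
i=17 t=19 v=7: → [11,25); WM=20
i=18 t=19 v=4: → [11,25); WM=20
i=19 t=23 v=1: → [11,27); WM=22

[0,11)=6 [11,27)=13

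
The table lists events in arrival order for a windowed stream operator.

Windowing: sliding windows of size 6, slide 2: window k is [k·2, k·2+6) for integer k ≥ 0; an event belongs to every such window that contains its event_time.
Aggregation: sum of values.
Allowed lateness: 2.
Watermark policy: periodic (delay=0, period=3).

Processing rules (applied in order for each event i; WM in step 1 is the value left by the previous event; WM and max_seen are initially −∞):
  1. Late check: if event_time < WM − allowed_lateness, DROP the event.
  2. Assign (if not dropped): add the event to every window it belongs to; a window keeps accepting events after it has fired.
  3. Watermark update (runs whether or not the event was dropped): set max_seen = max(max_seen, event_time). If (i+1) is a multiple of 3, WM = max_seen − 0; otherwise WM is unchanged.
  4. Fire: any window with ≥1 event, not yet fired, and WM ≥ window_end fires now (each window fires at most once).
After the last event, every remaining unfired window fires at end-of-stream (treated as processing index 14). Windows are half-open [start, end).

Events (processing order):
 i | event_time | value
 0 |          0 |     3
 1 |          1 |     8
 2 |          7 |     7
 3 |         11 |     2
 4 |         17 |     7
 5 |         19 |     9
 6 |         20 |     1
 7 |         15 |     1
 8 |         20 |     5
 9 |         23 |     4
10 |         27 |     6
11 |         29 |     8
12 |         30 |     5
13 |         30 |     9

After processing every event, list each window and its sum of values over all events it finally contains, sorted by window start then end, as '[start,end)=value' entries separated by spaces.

i=0 t=0 v=3: → [0,6); WM=−∞
i=1 t=1 v=8: → [0,6); WM=−∞
i=2 t=7 v=7: → [6,12),[4,10),[2,8); WM=7; [0,6) fires=11
i=3 t=11 v=2: → [10,16),[8,14),[6,12); WM=7
i=4 t=17 v=7: → [16,22),[14,20),[12,18); WM=7
i=5 t=19 v=9: → [18,24),[16,22),[14,20); WM=19; [2,8) fires=7 [4,10) fires=7 [6,12) fires=9 [8,14) fires=2 [10,16) fires=2 [12,18) fires=7
i=6 t=20 v=1: → [20,26),[18,24),[16,22); WM=19
i=7 t=15 v=1: DROP (t<19-2); WM=19
i=8 t=20 v=5: → [20,26),[18,24),[16,22); WM=20; [14,20) fires=16
i=9 t=23 v=4: → [22,28),[20,26),[18,24); WM=20
i=10 t=27 v=6: → [26,32),[24,30),[22,28); WM=20
i=11 t=29 v=8: → [28,34),[26,32),[24,30); WM=29; [16,22) fires=22 [18,24) fires=19 [20,26) fires=10 [22,28) fires=10
i=12 t=30 v=5: → [30,36),[28,34),[26,32); WM=29
i=13 t=30 v=9: → [30,36),[28,34),[26,32); WM=29

[0,6)=11 [2,8)=7 [4,10)=7 [6,12)=9 [8,14)=2 [10,16)=2 [12,18)=7 [14,20)=16 [16,22)=22 [18,24)=19 [20,26)=10 [22,28)=10 [24,30)=14 [26,32)=28 [28,34)=22 [30,36)=14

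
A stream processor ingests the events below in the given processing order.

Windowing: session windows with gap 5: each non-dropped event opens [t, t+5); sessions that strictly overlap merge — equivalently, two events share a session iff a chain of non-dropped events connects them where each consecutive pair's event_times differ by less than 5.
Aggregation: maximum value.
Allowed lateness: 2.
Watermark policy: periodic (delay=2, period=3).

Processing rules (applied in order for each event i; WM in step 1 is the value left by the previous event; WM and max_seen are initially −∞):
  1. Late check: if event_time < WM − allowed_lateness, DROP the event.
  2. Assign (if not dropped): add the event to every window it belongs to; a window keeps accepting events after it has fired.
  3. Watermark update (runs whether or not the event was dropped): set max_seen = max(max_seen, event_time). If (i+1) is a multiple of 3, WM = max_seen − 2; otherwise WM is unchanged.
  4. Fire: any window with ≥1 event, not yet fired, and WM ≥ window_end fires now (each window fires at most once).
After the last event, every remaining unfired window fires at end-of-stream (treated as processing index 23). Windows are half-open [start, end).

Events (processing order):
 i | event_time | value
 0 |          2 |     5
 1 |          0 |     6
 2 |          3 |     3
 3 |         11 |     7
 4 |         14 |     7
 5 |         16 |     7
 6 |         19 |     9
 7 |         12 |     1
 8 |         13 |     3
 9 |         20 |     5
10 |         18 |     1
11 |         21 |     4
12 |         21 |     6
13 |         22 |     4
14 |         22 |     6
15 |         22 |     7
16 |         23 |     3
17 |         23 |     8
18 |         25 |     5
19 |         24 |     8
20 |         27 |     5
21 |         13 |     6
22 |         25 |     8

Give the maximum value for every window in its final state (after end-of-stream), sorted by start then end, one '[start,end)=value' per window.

i=0 t=2 v=5: → [2,7); WM=−∞
i=1 t=0 v=6: → [0,7); WM=−∞
i=2 t=3 v=3: → [0,8); WM=1
i=3 t=11 v=7: → [11,16); WM=1
i=4 t=14 v=7: → [11,19); WM=1
i=5 t=16 v=7: → [11,21); WM=14
i=6 t=19 v=9: → [11,24); WM=14
i=7 t=12 v=1: → [11,24); WM=14
i=8 t=13 v=3: → [11,24); WM=17
i=9 t=20 v=5: → [11,25); WM=17
i=10 t=18 v=1: → [11,25); WM=17
i=11 t=21 v=4: → [11,26); WM=19
i=12 t=21 v=6: → [11,26); WM=19
i=13 t=22 v=4: → [11,27); WM=19
i=14 t=22 v=6: → [11,27); WM=20
i=15 t=22 v=7: → [11,27); WM=20
i=16 t=23 v=3: → [11,28); WM=20
i=17 t=23 v=8: → [11,28); WM=21
i=18 t=25 v=5: → [11,30); WM=21
i=19 t=24 v=8: → [11,30); WM=21
i=20 t=27 v=5: → [11,32); WM=25
i=21 t=13 v=6: DROP (t<25-2); WM=25
i=22 t=25 v=8: → [11,32); WM=25

[0,8)=6 [11,32)=9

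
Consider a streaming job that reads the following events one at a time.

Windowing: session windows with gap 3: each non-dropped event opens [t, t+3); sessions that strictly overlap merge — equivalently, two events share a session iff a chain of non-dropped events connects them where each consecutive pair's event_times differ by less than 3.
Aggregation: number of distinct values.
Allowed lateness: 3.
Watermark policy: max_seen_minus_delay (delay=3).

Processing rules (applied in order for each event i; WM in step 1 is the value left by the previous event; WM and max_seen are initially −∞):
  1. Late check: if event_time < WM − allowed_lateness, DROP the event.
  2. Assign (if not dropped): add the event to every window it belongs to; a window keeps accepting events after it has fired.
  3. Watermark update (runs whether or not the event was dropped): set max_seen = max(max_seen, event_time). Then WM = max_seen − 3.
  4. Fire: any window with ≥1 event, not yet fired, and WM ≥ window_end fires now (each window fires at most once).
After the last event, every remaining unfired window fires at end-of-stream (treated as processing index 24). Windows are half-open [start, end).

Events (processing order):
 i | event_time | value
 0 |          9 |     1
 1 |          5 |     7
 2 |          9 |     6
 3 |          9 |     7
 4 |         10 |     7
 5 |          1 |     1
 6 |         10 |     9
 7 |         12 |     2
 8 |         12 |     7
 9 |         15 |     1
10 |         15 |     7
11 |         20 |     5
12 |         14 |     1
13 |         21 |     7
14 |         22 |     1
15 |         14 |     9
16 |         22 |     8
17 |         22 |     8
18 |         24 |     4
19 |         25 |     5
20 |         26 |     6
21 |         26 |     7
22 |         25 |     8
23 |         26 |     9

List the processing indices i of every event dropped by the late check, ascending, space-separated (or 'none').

5 15

i=0 t=9 v=1: → [9,12); WM=6
i=1 t=5 v=7: → [5,8); WM=6
i=2 t=9 v=6: → [9,12); WM=6
i=3 t=9 v=7: → [9,12); WM=6
i=4 t=10 v=7: → [9,13); WM=7
i=5 t=1 v=1: DROP (t<7-3); WM=7
i=6 t=10 v=9: → [9,13); WM=7
i=7 t=12 v=2: → [9,15); WM=9
i=8 t=12 v=7: → [9,15); WM=9
i=9 t=15 v=1: → [15,18); WM=12
i=10 t=15 v=7: → [15,18); WM=12
i=11 t=20 v=5: → [20,23); WM=17
i=12 t=14 v=1: → [9,18); WM=17
i=13 t=21 v=7: → [20,24); WM=18
i=14 t=22 v=1: → [20,25); WM=19
i=15 t=14 v=9: DROP (t<19-3); WM=19
i=16 t=22 v=8: → [20,25); WM=19
i=17 t=22 v=8: → [20,25); WM=19
i=18 t=24 v=4: → [20,27); WM=21
i=19 t=25 v=5: → [20,28); WM=22
i=20 t=26 v=6: → [20,29); WM=23
i=21 t=26 v=7: → [20,29); WM=23
i=22 t=25 v=8: → [20,29); WM=23
i=23 t=26 v=9: → [20,29); WM=23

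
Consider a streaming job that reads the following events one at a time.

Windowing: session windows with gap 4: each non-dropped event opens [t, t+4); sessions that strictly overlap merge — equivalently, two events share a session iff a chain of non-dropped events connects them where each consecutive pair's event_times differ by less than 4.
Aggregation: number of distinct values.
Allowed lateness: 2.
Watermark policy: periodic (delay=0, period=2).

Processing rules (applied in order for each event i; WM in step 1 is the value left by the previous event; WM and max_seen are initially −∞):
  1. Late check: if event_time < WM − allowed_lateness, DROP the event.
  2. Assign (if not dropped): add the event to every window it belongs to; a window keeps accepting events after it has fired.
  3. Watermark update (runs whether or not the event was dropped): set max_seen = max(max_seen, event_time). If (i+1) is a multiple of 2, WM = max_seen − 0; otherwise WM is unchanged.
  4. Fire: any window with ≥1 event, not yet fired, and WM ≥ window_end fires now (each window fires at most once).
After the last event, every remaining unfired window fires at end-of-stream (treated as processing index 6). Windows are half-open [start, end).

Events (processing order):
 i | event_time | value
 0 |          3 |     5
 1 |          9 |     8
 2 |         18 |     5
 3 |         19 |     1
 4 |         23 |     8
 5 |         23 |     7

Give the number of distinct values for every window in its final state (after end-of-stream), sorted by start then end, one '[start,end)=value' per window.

i=0 t=3 v=5: → [3,7); WM=−∞
i=1 t=9 v=8: → [9,13); WM=9
i=2 t=18 v=5: → [18,22); WM=9
i=3 t=19 v=1: → [18,23); WM=19
i=4 t=23 v=8: → [23,27); WM=19
i=5 t=23 v=7: → [23,27); WM=23

[3,7)=1 [9,13)=1 [18,23)=2 [23,27)=2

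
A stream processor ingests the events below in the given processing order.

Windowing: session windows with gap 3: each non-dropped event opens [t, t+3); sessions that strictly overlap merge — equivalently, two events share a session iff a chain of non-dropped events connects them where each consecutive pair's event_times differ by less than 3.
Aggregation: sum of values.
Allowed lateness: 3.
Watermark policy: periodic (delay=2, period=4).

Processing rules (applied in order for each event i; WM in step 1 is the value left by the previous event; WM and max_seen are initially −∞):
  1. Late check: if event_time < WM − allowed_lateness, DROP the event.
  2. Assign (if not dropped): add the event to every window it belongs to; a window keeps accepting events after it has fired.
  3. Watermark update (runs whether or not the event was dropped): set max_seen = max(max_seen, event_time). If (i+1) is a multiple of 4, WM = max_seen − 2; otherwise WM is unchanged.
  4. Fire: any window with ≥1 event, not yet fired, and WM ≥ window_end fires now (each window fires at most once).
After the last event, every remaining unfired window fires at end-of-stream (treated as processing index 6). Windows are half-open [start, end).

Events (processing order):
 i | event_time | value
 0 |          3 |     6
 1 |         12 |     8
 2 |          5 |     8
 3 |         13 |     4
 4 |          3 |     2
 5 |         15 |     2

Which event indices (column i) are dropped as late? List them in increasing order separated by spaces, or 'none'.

i=0 t=3 v=6: → [3,6); WM=−∞
i=1 t=12 v=8: → [12,15); WM=−∞
i=2 t=5 v=8: → [3,8); WM=−∞
i=3 t=13 v=4: → [12,16); WM=11
i=4 t=3 v=2: DROP (t<11-3); WM=11
i=5 t=15 v=2: → [12,18); WM=11

4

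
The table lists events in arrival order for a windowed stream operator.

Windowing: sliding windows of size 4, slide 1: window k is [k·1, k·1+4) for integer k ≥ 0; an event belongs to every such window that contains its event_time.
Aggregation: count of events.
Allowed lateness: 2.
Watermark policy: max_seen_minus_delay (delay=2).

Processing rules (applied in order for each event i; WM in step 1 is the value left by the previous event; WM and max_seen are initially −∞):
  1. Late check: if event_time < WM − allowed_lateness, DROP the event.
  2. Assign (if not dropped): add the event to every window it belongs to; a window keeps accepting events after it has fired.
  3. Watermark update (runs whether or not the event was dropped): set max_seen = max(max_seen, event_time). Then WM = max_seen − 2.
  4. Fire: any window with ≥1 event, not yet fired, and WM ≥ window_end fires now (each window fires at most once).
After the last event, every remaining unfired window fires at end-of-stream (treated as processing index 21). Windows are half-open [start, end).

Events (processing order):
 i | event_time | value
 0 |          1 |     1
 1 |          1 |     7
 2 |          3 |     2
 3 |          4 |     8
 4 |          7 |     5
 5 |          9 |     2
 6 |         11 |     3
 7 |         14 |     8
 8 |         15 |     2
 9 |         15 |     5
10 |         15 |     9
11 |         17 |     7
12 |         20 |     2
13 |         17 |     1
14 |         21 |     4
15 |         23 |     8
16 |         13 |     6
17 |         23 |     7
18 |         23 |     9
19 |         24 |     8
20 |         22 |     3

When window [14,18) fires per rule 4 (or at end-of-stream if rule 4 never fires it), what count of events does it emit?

5

i=0 t=1 v=1: → [1,5),[0,4); WM=-1
i=1 t=1 v=7: → [1,5),[0,4); WM=-1
i=2 t=3 v=2: → [3,7),[2,6),[1,5),[0,4); WM=1
i=3 t=4 v=8: → [4,8),[3,7),[2,6),[1,5); WM=2
i=4 t=7 v=5: → [7,11),[6,10),[5,9),[4,8); WM=5; [0,4) fires=3 [1,5) fires=4
i=5 t=9 v=2: → [9,13),[8,12),[7,11),[6,10); WM=7; [2,6) fires=2 [3,7) fires=2
i=6 t=11 v=3: → [11,15),[10,14),[9,13),[8,12); WM=9; [4,8) fires=2 [5,9) fires=1
i=7 t=14 v=8: → [14,18),[13,17),[12,16),[11,15); WM=12; [6,10) fires=2 [7,11) fires=2 [8,12) fires=2
i=8 t=15 v=2: → [15,19),[14,18),[13,17),[12,16); WM=13; [9,13) fires=2
i=9 t=15 v=5: → [15,19),[14,18),[13,17),[12,16); WM=13
i=10 t=15 v=9: → [15,19),[14,18),[13,17),[12,16); WM=13
i=11 t=17 v=7: → [17,21),[16,20),[15,19),[14,18); WM=15; [10,14) fires=1 [11,15) fires=2
i=12 t=20 v=2: → [20,24),[19,23),[18,22),[17,21); WM=18; [12,16) fires=4 [13,17) fires=4 [14,18) fires=5
i=13 t=17 v=1: → [17,21),[16,20),[15,19),[14,18); WM=18
i=14 t=21 v=4: → [21,25),[20,24),[19,23),[18,22); WM=19; [15,19) fires=5
i=15 t=23 v=8: → [23,27),[22,26),[21,25),[20,24); WM=21; [16,20) fires=2 [17,21) fires=3
i=16 t=13 v=6: DROP (t<21-2); WM=21
i=17 t=23 v=7: → [23,27),[22,26),[21,25),[20,24); WM=21
i=18 t=23 v=9: → [23,27),[22,26),[21,25),[20,24); WM=21
i=19 t=24 v=8: → [24,28),[23,27),[22,26),[21,25); WM=22; [18,22) fires=2
i=20 t=22 v=3: → [22,26),[21,25),[20,24),[19,23); WM=22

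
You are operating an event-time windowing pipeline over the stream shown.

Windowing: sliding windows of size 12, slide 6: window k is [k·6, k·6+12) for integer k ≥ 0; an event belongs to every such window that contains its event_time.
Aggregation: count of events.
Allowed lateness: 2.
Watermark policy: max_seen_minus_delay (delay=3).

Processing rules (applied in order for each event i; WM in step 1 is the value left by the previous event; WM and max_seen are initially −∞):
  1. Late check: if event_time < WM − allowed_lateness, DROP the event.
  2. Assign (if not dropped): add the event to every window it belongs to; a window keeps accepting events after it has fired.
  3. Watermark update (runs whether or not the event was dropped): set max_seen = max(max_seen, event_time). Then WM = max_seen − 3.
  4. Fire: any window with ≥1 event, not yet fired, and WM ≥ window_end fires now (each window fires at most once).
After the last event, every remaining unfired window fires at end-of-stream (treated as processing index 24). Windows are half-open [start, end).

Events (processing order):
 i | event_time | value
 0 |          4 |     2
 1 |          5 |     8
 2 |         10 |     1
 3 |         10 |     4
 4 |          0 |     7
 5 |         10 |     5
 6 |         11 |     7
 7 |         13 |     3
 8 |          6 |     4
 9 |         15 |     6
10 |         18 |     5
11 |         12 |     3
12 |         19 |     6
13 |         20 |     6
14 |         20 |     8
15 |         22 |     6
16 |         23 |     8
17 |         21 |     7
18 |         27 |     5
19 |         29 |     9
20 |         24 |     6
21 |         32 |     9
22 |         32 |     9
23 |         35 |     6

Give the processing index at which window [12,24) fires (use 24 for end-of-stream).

i=0 t=4 v=2: → [0,12); WM=1
i=1 t=5 v=8: → [0,12); WM=2
i=2 t=10 v=1: → [6,18),[0,12); WM=7
i=3 t=10 v=4: → [6,18),[0,12); WM=7
i=4 t=0 v=7: DROP (t<7-2); WM=7
i=5 t=10 v=5: → [6,18),[0,12); WM=7
i=6 t=11 v=7: → [6,18),[0,12); WM=8
i=7 t=13 v=3: → [12,24),[6,18); WM=10
i=8 t=6 v=4: DROP (t<10-2); WM=10
i=9 t=15 v=6: → [12,24),[6,18); WM=12; [0,12) fires=6
i=10 t=18 v=5: → [18,30),[12,24); WM=15
i=11 t=12 v=3: DROP (t<15-2); WM=15
i=12 t=19 v=6: → [18,30),[12,24); WM=16
i=13 t=20 v=6: → [18,30),[12,24); WM=17
i=14 t=20 v=8: → [18,30),[12,24); WM=17
i=15 t=22 v=6: → [18,30),[12,24); WM=19; [6,18) fires=6
i=16 t=23 v=8: → [18,30),[12,24); WM=20
i=17 t=21 v=7: → [18,30),[12,24); WM=20
i=18 t=27 v=5: → [24,36),[18,30); WM=24; [12,24) fires=9
i=19 t=29 v=9: → [24,36),[18,30); WM=26
i=20 t=24 v=6: → [24,36),[18,30); WM=26
i=21 t=32 v=9: → [30,42),[24,36); WM=29
i=22 t=32 v=9: → [30,42),[24,36); WM=29
i=23 t=35 v=6: → [30,42),[24,36); WM=32; [18,30) fires=10

18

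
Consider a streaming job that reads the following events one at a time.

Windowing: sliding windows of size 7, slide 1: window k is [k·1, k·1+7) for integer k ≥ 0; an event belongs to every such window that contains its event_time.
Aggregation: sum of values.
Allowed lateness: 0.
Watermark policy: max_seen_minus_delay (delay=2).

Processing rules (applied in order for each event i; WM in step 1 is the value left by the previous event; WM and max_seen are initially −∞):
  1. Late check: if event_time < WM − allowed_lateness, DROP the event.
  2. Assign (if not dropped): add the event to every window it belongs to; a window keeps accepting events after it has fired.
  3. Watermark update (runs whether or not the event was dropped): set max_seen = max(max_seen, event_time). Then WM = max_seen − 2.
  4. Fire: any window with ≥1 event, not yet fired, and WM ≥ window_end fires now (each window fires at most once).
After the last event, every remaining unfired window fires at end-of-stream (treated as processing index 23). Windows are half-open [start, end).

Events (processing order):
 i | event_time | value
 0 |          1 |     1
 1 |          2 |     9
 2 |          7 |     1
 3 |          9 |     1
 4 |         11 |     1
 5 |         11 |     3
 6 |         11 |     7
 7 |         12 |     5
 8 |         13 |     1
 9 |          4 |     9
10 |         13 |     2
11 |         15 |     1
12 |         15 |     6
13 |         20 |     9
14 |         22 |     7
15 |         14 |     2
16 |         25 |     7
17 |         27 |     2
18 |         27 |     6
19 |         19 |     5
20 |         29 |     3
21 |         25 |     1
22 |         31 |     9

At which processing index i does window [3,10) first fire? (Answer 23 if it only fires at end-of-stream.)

7

i=0 t=1 v=1: → [1,8),[0,7); WM=-1
i=1 t=2 v=9: → [2,9),[1,8),[0,7); WM=0
i=2 t=7 v=1: → [7,14),[6,13),[5,12),[4,11),[3,10),[2,9),[1,8); WM=5
i=3 t=9 v=1: → [9,16),[8,15),[7,14),[6,13),[5,12),[4,11),[3,10); WM=7; [0,7) fires=10
i=4 t=11 v=1: → [11,18),[10,17),[9,16),[8,15),[7,14),[6,13),[5,12); WM=9; [1,8) fires=11 [2,9) fires=10
i=5 t=11 v=3: → [11,18),[10,17),[9,16),[8,15),[7,14),[6,13),[5,12); WM=9
i=6 t=11 v=7: → [11,18),[10,17),[9,16),[8,15),[7,14),[6,13),[5,12); WM=9
i=7 t=12 v=5: → [12,19),[11,18),[10,17),[9,16),[8,15),[7,14),[6,13); WM=10; [3,10) fires=2
i=8 t=13 v=1: → [13,20),[12,19),[11,18),[10,17),[9,16),[8,15),[7,14); WM=11; [4,11) fires=2
i=9 t=4 v=9: DROP (t<11-0); WM=11
i=10 t=13 v=2: → [13,20),[12,19),[11,18),[10,17),[9,16),[8,15),[7,14); WM=11
i=11 t=15 v=1: → [15,22),[14,21),[13,20),[12,19),[11,18),[10,17),[9,16); WM=13; [5,12) fires=13 [6,13) fires=18
i=12 t=15 v=6: → [15,22),[14,21),[13,20),[12,19),[11,18),[10,17),[9,16); WM=13
i=13 t=20 v=9: → [20,27),[19,26),[18,25),[17,24),[16,23),[15,22),[14,21); WM=18; [7,14) fires=21 [8,15) fires=20 [9,16) fires=27 [10,17) fires=26 [11,18) fires=26
i=14 t=22 v=7: → [22,29),[21,28),[20,27),[19,26),[18,25),[17,24),[16,23); WM=20; [12,19) fires=15 [13,20) fires=10
i=15 t=14 v=2: DROP (t<20-0); WM=20
i=16 t=25 v=7: → [25,32),[24,31),[23,30),[22,29),[21,28),[20,27),[19,26); WM=23; [14,21) fires=16 [15,22) fires=16 [16,23) fires=16
i=17 t=27 v=2: → [27,34),[26,33),[25,32),[24,31),[23,30),[22,29),[21,28); WM=25; [17,24) fires=16 [18,25) fires=16
i=18 t=27 v=6: → [27,34),[26,33),[25,32),[24,31),[23,30),[22,29),[21,28); WM=25
i=19 t=19 v=5: DROP (t<25-0); WM=25
i=20 t=29 v=3: → [29,36),[28,35),[27,34),[26,33),[25,32),[24,31),[23,30); WM=27; [19,26) fires=23 [20,27) fires=23
i=21 t=25 v=1: DROP (t<27-0); WM=27
i=22 t=31 v=9: → [31,38),[30,37),[29,36),[28,35),[27,34),[26,33),[25,32); WM=29; [21,28) fires=22 [22,29) fires=22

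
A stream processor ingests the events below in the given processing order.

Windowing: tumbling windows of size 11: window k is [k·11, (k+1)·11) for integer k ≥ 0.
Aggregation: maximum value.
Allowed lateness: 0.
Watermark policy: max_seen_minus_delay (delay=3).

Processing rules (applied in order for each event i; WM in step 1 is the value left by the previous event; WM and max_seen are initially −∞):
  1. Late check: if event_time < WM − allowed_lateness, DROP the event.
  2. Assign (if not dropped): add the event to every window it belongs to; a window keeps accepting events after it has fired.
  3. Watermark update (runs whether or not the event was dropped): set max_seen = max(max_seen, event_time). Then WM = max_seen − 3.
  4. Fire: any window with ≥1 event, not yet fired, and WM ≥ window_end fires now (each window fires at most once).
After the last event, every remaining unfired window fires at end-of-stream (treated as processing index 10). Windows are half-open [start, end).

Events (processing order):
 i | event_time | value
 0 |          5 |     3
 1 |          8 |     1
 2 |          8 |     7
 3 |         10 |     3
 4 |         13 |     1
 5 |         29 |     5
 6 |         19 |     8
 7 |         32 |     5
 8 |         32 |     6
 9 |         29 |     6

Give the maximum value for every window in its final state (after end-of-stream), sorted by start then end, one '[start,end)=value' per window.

[0,11)=7 [11,22)=1 [22,33)=6

i=0 t=5 v=3: → [0,11); WM=2
i=1 t=8 v=1: → [0,11); WM=5
i=2 t=8 v=7: → [0,11); WM=5
i=3 t=10 v=3: → [0,11); WM=7
i=4 t=13 v=1: → [11,22); WM=10
i=5 t=29 v=5: → [22,33); WM=26; [0,11) fires=7 [11,22) fires=1
i=6 t=19 v=8: DROP (t<26-0); WM=26
i=7 t=32 v=5: → [22,33); WM=29
i=8 t=32 v=6: → [22,33); WM=29
i=9 t=29 v=6: → [22,33); WM=29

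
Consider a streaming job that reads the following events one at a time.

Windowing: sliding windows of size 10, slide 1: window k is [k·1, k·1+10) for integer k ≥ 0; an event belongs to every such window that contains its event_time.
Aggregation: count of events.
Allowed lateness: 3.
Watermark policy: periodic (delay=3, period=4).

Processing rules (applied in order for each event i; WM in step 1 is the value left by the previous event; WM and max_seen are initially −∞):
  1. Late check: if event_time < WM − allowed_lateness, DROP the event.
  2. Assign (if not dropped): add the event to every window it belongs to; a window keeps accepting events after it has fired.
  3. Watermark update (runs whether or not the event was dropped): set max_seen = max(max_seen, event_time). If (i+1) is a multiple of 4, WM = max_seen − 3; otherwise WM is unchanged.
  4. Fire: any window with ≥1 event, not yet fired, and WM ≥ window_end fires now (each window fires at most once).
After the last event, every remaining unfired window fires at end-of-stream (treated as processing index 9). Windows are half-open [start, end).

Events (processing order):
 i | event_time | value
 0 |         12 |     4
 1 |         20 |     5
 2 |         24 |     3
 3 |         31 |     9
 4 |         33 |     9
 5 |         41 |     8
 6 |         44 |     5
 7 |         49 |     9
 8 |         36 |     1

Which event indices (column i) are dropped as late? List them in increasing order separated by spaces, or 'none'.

i=0 t=12 v=4: → [12,22),[11,21),[10,20),[9,19),[8,18),[7,17),[6,16),[5,15),[4,14),[3,13); WM=−∞
i=1 t=20 v=5: → [20,30),[19,29),[18,28),[17,27),[16,26),[15,25),[14,24),[13,23),[12,22),[11,21); WM=−∞
i=2 t=24 v=3: → [24,34),[23,33),[22,32),[21,31),[20,30),[19,29),[18,28),[17,27),[16,26),[15,25); WM=−∞
i=3 t=31 v=9: → [31,41),[30,40),[29,39),[28,38),[27,37),[26,36),[25,35),[24,34),[23,33),[22,32); WM=28; [3,13) fires=1 [4,14) fires=1 [5,15) fires=1 [6,16) fires=1 [7,17) fires=1 [8,18) fires=1 [9,19) fires=1 [10,20) fires=1 [11,21) fires=2 [12,22) fires=2 [13,23) fires=1 [14,24) fires=1 [15,25) fires=2 [16,26) fires=2 [17,27) fires=2 [18,28) fires=2
i=4 t=33 v=9: → [33,43),[32,42),[31,41),[30,40),[29,39),[28,38),[27,37),[26,36),[25,35),[24,34); WM=28
i=5 t=41 v=8: → [41,51),[40,50),[39,49),[38,48),[37,47),[36,46),[35,45),[34,44),[33,43),[32,42); WM=28
i=6 t=44 v=5: → [44,54),[43,53),[42,52),[41,51),[40,50),[39,49),[38,48),[37,47),[36,46),[35,45); WM=28
i=7 t=49 v=9: → [49,59),[48,58),[47,57),[46,56),[45,55),[44,54),[43,53),[42,52),[41,51),[40,50); WM=46; [19,29) fires=2 [20,30) fires=2 [21,31) fires=1 [22,32) fires=2 [23,33) fires=2 [24,34) fires=3 [25,35) fires=2 [26,36) fires=2 [27,37) fires=2 [28,38) fires=2 [29,39) fires=2 [30,40) fires=2 [31,41) fires=2 [32,42) fires=2 [33,43) fires=2 [34,44) fires=1 [35,45) fires=2 [36,46) fires=2
i=8 t=36 v=1: DROP (t<46-3); WM=46

8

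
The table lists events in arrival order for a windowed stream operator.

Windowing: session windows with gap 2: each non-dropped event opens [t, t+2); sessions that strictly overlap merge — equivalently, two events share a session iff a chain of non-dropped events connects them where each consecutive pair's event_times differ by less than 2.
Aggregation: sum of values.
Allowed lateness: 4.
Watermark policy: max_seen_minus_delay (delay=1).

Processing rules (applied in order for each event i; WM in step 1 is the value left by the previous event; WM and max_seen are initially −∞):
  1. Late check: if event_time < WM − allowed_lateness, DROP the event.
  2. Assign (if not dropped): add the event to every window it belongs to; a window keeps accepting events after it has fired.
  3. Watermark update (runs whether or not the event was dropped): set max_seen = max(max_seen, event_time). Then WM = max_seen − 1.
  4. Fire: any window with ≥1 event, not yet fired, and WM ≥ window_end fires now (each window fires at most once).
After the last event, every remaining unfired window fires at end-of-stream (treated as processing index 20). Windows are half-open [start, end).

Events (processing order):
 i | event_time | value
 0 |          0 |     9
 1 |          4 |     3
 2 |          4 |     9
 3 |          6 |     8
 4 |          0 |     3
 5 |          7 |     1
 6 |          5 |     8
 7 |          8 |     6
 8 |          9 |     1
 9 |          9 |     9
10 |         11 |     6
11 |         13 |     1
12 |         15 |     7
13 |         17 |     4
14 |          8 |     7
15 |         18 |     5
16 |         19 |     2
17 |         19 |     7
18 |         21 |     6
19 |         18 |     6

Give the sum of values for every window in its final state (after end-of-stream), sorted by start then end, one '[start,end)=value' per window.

[0,2)=9 [4,11)=45 [11,13)=6 [13,15)=1 [15,17)=7 [17,21)=24 [21,23)=6

i=0 t=0 v=9: → [0,2); WM=-1
i=1 t=4 v=3: → [4,6); WM=3
i=2 t=4 v=9: → [4,6); WM=3
i=3 t=6 v=8: → [6,8); WM=5
i=4 t=0 v=3: DROP (t<5-4); WM=5
i=5 t=7 v=1: → [6,9); WM=6
i=6 t=5 v=8: → [4,9); WM=6
i=7 t=8 v=6: → [4,10); WM=7
i=8 t=9 v=1: → [4,11); WM=8
i=9 t=9 v=9: → [4,11); WM=8
i=10 t=11 v=6: → [11,13); WM=10
i=11 t=13 v=1: → [13,15); WM=12
i=12 t=15 v=7: → [15,17); WM=14
i=13 t=17 v=4: → [17,19); WM=16
i=14 t=8 v=7: DROP (t<16-4); WM=16
i=15 t=18 v=5: → [17,20); WM=17
i=16 t=19 v=2: → [17,21); WM=18
i=17 t=19 v=7: → [17,21); WM=18
i=18 t=21 v=6: → [21,23); WM=20
i=19 t=18 v=6: → [17,21); WM=20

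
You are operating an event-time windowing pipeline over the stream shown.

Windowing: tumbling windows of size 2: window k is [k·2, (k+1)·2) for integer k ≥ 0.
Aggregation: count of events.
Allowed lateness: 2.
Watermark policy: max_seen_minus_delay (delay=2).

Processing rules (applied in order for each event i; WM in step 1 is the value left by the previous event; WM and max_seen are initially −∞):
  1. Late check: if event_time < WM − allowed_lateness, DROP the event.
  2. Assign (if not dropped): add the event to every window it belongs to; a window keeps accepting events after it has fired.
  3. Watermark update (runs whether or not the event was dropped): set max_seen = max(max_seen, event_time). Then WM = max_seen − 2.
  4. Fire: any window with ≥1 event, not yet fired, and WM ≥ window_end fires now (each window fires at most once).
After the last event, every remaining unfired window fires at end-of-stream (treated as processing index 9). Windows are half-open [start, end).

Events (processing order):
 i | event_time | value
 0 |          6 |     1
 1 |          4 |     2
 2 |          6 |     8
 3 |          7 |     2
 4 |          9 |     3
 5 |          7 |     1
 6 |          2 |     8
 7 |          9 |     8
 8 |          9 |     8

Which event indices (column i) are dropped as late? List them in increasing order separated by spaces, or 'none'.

i=0 t=6 v=1: → [6,8); WM=4
i=1 t=4 v=2: → [4,6); WM=4
i=2 t=6 v=8: → [6,8); WM=4
i=3 t=7 v=2: → [6,8); WM=5
i=4 t=9 v=3: → [8,10); WM=7; [4,6) fires=1
i=5 t=7 v=1: → [6,8); WM=7
i=6 t=2 v=8: DROP (t<7-2); WM=7
i=7 t=9 v=8: → [8,10); WM=7
i=8 t=9 v=8: → [8,10); WM=7

6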